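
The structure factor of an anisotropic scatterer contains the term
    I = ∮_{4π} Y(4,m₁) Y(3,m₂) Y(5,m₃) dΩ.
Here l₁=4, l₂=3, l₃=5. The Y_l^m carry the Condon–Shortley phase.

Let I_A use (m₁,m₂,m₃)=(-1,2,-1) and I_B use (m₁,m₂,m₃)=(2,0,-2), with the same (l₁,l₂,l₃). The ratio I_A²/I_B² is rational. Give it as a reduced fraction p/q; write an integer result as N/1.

3125/84

Shared (l₁,l₂,l₃)=(4,3,5): N and (l;000)² cancel in I_A²/I_B².
A: Δ = 2!·6!·4!/13! = 1/180180; Racah Σ t=1..2: t=1:−1/1152 t=2:+1/432 = 5/3456; ⇒ 3j(4 3 5; -1 2 -1)² = 625/36036, sgn +1
B: Δ = 2!·6!·4!/13! = 1/180180; Racah Σ t=0..2: t=0:+1/576 t=1:−1/480 t=2:+1/8640 = -1/4320; ⇒ 3j(4 3 5; 2 0 -2)² = 1/2145, sgn +1
I_A²/I_B² = (625/36036)/(1/2145) = 3125/84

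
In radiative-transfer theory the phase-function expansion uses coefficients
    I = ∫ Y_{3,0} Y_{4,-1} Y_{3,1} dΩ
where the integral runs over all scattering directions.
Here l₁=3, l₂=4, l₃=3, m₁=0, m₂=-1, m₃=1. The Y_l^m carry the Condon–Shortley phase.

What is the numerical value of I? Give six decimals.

-0.099323

m-sum 0 ✓  L=10 even ✓  1≤3≤7 ✓
Π(2lᵢ+1) = 7×9×7 = 441
triangle coeff Δ(3,4,3) = 1/34650
Σ_t [1,3]: t=1:−1/72 t=2:+1/16 t=3:−1/72 = 5/144
(3j)²=2/77 [(3 4 3; 0 0 0)], sign=-1
Σ_t [1,3]: t=1:−1/48 t=2:+1/24 t=3:−1/288 = 5/288
(3j)²=5/462 [(3 4 3; 0 -1 1)], sign=+1
⇒ 4πI² = 15/121
I = (-1)√(15/121/(4π)) = -0.09932258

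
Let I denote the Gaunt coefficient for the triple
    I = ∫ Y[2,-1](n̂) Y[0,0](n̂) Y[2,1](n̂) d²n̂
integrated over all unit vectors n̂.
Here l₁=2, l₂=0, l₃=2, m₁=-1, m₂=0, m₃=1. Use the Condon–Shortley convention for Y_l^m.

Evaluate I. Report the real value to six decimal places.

Checks pass: Σm=0; 4 even; l₃=2∈[2,2].
(2·2+1)(2·0+1)(2·2+1) = 25
Δ: 0! 4! 0! / 5! → 1/5
sum: t=0:+1/4 = 1/4
3j²(2 0 2; 0 0 0) = Δ·Π!·Σ² = 1/5  (sign +1)
sum: t=0:+1/6 = 1/6
3j²(2 0 2; -1 0 1) = Δ·Π!·Σ² = 1/5  (sign -1)
combine: 4πI² = 25·1/5·1/5 = 1/1
take √, sign -1: I = -0.28209479

-0.282095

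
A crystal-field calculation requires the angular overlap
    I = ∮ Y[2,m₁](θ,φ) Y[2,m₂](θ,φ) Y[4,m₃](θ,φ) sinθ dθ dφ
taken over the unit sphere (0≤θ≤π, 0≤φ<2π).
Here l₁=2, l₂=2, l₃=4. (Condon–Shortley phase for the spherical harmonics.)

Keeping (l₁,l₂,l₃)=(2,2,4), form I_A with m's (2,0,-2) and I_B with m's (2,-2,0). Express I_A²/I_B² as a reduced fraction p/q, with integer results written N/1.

15/1

Same 2,2,4: normalisation and zero-m 3j drop out of the ratio.
A: Δ: 0! 4! 4! / 9! → 1/630; sum: t=0:+1/96 = 1/96; 3j²(2 2 4; 2 0 -2) = Δ·Π!·Σ² = 1/42  (sign +1)
B: Δ: 0! 4! 4! / 9! → 1/630; sum: t=0:+1/576 = 1/576; 3j²(2 2 4; 2 -2 0) = Δ·Π!·Σ² = 1/630  (sign +1)
I_A²/I_B² = (1/42)/(1/630) = 15/1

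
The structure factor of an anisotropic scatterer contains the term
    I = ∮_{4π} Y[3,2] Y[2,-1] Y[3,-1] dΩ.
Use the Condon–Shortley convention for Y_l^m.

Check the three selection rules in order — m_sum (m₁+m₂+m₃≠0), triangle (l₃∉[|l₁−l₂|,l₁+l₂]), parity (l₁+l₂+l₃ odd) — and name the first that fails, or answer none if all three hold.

none

azimuthal sum: 2 − 1 − 1 = 0  ✓
1 ≤ 3 ≤ 5 (triangle on l)  ✓
L = 3 + 2 + 3 = 8 (even)  ✓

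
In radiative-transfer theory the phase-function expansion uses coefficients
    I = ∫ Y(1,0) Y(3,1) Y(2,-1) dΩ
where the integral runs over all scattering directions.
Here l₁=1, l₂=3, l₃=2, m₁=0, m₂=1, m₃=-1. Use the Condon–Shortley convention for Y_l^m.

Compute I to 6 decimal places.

Checks pass: Σm=0; 6 even; l₃=2∈[2,4].
(2·1+1)(2·3+1)(2·2+1) = 105
Δ: 2! 0! 4! / 7! → 1/105
sum: t=1:−1/4 = -1/4
3j²(1 3 2; 0 0 0) = Δ·Π!·Σ² = 3/35  (sign -1)
sum: t=1:−1/6 = -1/6
3j²(1 3 2; 0 1 -1) = Δ·Π!·Σ² = 8/105  (sign +1)
combine: 4πI² = 105·3/35·8/105 = 24/35
take √, sign -1: I = -0.23359668

-0.233597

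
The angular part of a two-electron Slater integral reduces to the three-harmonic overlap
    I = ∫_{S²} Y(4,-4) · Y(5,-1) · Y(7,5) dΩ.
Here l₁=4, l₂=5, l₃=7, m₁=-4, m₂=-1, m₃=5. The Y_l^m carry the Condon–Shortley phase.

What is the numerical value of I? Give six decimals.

m-sum 0 ✓  L=16 even ✓  1≤7≤9 ✓
Π(2lᵢ+1) = 9×11×15 = 1485
triangle coeff Δ(4,5,7) = 1/6126120
Σ_t [0,2]: t=0:+1/69120 t=1:−1/20736 t=2:+1/69120 = -1/51840
(3j)²=280/21879 [(4 5 7; 0 0 0)], sign=+1
Σ_t [2,2]: t=2:+1/2073600 = 1/2073600
(3j)²=28/1105 [(4 5 7; -4 -1 5)], sign=+1
⇒ 4πI² = 23520/48841
I = (+1)√(23520/48841/(4π)) = 0.19575887

0.195759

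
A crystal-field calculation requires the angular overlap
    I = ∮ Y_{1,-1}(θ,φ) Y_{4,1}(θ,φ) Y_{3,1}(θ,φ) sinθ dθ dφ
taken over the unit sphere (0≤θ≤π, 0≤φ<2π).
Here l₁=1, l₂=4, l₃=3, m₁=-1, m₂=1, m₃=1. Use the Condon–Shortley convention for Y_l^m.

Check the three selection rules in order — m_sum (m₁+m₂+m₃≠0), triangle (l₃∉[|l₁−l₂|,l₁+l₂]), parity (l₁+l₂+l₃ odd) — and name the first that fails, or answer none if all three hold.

m_sum

m₁+m₂+m₃ = -1 + 1 + 1 = 1  ✗
triangle: |1−4|=3 ≤ l₃=3 ≤ 1+4=5
parity: l₁+l₂+l₃ = 8 is even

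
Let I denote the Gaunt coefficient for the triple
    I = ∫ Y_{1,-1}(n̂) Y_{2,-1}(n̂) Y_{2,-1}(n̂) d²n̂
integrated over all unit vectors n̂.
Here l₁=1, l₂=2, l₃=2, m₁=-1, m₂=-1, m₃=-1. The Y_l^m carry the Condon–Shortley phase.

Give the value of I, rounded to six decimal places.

Σmᵢ = -3 ≠ 0, so the φ-integral vanishes; I = 0

0.000000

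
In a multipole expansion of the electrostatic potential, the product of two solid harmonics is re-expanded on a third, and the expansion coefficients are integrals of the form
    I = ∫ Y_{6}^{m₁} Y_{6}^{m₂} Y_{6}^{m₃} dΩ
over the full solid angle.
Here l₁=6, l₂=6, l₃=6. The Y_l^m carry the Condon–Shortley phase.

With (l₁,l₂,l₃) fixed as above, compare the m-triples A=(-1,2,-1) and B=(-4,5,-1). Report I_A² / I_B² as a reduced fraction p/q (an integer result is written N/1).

l's match ⇒ only the (l;m) 3-j factors differ between A and B.
A: triangle coeff Δ(6,6,6) = 1/325909584; Σ_t [2,6]: t=2:+1/4147200 t=3:−1/207360 t=4:+1/82944 t=5:−1/207360 t=6:+1/4147200 = 1/345600; (3j)²=420/46189 [(6 6 6; -1 2 -1)], sign=-1
B: triangle coeff Δ(6,6,6) = 1/325909584; Σ_t [5,6]: t=5:−1/10368000 t=6:+1/4147200 = 1/6912000; (3j)²=189/16796 [(6 6 6; -4 5 -1)], sign=-1
I_A²/I_B² = (420/46189)/(189/16796) = 80/99

80/99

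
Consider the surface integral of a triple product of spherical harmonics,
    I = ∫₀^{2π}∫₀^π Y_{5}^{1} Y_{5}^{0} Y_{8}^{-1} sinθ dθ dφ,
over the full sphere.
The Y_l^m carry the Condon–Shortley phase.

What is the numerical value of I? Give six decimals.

m-sum 0 ✓  L=18 even ✓  0≤8≤10 ✓
Π(2lᵢ+1) = 11×11×17 = 2057
triangle coeff Δ(5,5,8) = 1/37413090
Σ_t [0,2]: t=0:+1/1036800 t=1:−1/331776 t=2:+1/1036800 = -1/921600
(3j)²=490/46189 [(5 5 8; 0 0 0)], sign=-1
Σ_t [0,2]: t=0:+1/829440 t=1:−1/414720 t=2:+1/2073600 = -1/1382400
(3j)²=294/46189 [(5 5 8; 1 0 -1)], sign=+1
⇒ 4πI² = 144060/1037153
I = (-1)√(144060/1037153/(4π)) = -0.10513453

-0.105135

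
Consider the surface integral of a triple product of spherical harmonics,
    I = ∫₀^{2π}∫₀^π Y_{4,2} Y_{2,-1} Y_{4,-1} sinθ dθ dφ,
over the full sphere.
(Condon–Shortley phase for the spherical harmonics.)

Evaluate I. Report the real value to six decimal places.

0.127700

Rules hold: Σm=0, L=10 even, 2≤4≤6.
N = 9·5·9 = 405
Δ = 2!·6!·2!/11! = 1/13860
Racah Σ t=0..2: t=0:+1/192 t=1:−1/36 t=2:+1/192 = -5/288
⇒ 3j(4 2 4; 0 0 0)² = 20/693, sgn -1
Racah Σ t=0..1: t=0:+1/96 t=1:−1/240 = 1/160
⇒ 3j(4 2 4; 2 -1 -1)² = 27/1540, sgn -1
4πI² = N·(3j₀)²·(3jₘ)² = 1215/5929
I = +1·√(0.204925/4π) = 0.12770047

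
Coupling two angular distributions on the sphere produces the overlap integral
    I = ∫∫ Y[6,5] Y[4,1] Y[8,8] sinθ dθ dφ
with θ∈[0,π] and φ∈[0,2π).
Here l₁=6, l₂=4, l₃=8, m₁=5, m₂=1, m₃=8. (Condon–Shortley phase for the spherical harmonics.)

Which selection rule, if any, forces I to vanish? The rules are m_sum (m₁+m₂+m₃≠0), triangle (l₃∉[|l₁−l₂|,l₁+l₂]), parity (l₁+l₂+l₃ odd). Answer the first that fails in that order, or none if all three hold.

azimuthal sum: 5 + 1 + 8 = 14  ✗
2 ≤ 8 ≤ 10 (triangle on l)
L = 6 + 4 + 8 = 18 (even)

m_sum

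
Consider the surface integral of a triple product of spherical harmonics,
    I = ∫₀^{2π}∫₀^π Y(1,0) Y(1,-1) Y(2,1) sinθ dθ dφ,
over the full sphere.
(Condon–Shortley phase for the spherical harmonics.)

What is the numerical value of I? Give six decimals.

m-sum 0 ✓  L=4 even ✓  0≤2≤2 ✓
Π(2lᵢ+1) = 3×3×5 = 45
triangle coeff Δ(1,1,2) = 1/30
Σ_t [0,0]: t=0:+1/1 = 1/1
(3j)²=2/15 [(1 1 2; 0 0 0)], sign=+1
Σ_t [0,0]: t=0:+1/2 = 1/2
(3j)²=1/10 [(1 1 2; 0 -1 1)], sign=-1
⇒ 4πI² = 3/5
I = (-1)√(3/5/(4π)) = -0.21850969

-0.218510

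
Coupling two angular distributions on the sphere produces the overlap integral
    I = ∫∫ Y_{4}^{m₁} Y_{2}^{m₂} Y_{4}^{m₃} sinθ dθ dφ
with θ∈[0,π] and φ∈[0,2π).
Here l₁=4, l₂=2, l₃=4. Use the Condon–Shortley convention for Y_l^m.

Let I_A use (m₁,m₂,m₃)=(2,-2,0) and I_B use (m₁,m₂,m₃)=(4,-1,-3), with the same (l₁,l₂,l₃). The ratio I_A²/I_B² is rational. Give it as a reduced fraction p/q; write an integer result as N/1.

45/49

Shared (l₁,l₂,l₃)=(4,2,4): N and (l;000)² cancel in I_A²/I_B².
A: Δ = 2!·6!·2!/11! = 1/13860; Racah Σ t=0..0: t=0:+1/192 = 1/192; ⇒ 3j(4 2 4; 2 -2 0)² = 3/77, sgn +1
B: Δ = 2!·6!·2!/11! = 1/13860; Racah Σ t=0..0: t=0:+1/1440 = 1/1440; ⇒ 3j(4 2 4; 4 -1 -3)² = 7/165, sgn -1
I_A²/I_B² = (3/77)/(7/165) = 45/49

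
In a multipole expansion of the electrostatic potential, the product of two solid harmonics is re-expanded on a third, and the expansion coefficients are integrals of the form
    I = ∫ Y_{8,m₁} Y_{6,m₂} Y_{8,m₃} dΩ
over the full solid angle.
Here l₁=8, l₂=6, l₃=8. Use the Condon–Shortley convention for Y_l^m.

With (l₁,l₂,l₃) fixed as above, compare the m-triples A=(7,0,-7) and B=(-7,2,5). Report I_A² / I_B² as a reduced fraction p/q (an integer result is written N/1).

169/12

Same 8,6,8: normalisation and zero-m 3j drop out of the ratio.
A: Δ: 6! 10! 6! / 23! → 1/13742520792; sum: t=0:+1/188116992000 t=1:−1/52254720000 = -13/940584960000; 3j²(8 6 8; 7 0 -7) = Δ·Π!·Σ² = 2197/178296  (sign +1)
B: Δ: 6! 10! 6! / 23! → 1/13742520792; sum: t=5:−1/15676416000 t=6:+1/12541132800 = 1/62705664000; 3j²(8 6 8; -7 2 5) = Δ·Π!·Σ² = 13/14858  (sign -1)
I_A²/I_B² = (2197/178296)/(13/14858) = 169/12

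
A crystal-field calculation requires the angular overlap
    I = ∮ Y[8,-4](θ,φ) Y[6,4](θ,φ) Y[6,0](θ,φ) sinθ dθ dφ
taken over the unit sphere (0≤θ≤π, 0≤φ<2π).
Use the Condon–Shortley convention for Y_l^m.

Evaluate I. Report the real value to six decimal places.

Checks pass: Σm=0; 20 even; l₃=6∈[2,14].
(2·8+1)(2·6+1)(2·6+1) = 2873
Δ: 8! 8! 4! / 21! → 1/1309458150
sum: t=2:+1/49766400 t=3:−1/3110400 t=4:+1/1327104 t=5:−1/3110400 t=6:+1/49766400 = 1/6635520
3j²(8 6 6; 0 0 0) = Δ·Π!·Σ² = 350/46189  (sign +1)
sum: t=6:+1/49766400 t=7:−1/21772800 t=8:+1/92897280 = -1/66355200
3j²(8 6 6; -4 4 0) = Δ·Π!·Σ² = 63/8398  (sign -1)
combine: 4πI² = 2873·350/46189·63/8398 = 11025/67507
take √, sign -1: I = -0.11400134

-0.114001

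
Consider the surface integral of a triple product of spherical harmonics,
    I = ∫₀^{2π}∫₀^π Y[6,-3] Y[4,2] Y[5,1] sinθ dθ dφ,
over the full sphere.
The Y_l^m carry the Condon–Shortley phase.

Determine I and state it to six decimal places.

l₁+l₂+l₃=15 is odd: 3j(l;000)=0 ⇒ I=0

0.000000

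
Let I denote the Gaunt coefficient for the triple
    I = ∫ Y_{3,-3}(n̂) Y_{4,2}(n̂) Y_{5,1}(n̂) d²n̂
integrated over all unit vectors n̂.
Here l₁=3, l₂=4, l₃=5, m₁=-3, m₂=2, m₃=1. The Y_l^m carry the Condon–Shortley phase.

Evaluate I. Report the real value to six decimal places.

0.143662

Checks pass: Σm=0; 12 even; l₃=5∈[1,7].
(2·3+1)(2·4+1)(2·5+1) = 693
Δ: 2! 4! 6! / 13! → 1/180180
sum: t=0:+1/576 t=1:−1/144 t=2:+1/576 = -1/288
3j²(3 4 5; 0 0 0) = Δ·Π!·Σ² = 20/1001  (sign +1)
sum: t=2:+1/2304 = 1/2304
3j²(3 4 5; -3 2 1) = Δ·Π!·Σ² = 75/4004  (sign +1)
combine: 4πI² = 693·20/1001·75/4004 = 3375/13013
take √, sign +1: I = 0.14366244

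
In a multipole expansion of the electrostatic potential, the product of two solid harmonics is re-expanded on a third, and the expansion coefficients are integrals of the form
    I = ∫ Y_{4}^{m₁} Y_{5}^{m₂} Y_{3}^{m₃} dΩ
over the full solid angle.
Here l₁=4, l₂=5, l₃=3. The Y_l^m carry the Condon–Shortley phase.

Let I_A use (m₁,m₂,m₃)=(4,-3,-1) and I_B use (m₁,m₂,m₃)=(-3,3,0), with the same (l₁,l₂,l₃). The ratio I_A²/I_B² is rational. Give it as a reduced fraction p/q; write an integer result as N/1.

8/3

Shared (l₁,l₂,l₃)=(4,5,3): N and (l;000)² cancel in I_A²/I_B².
A: Δ = 6!·2!·4!/13! = 1/180180; Racah Σ t=0..0: t=0:+1/5760 = 1/5760; ⇒ 3j(4 5 3; 4 -3 -1)² = 56/2145, sgn +1
B: Δ = 6!·2!·4!/13! = 1/180180; Racah Σ t=5..6: t=5:−1/1440 t=6:+1/2880 = -1/2880; ⇒ 3j(4 5 3; -3 3 0)² = 7/715, sgn +1
I_A²/I_B² = (56/2145)/(7/715) = 8/3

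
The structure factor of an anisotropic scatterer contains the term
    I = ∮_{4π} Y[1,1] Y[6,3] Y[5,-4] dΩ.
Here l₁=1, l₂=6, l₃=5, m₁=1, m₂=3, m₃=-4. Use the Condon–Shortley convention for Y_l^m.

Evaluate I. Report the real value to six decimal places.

m-sum 0 ✓  L=12 even ✓  5≤5≤7 ✓
Π(2lᵢ+1) = 3×13×11 = 429
triangle coeff Δ(1,6,5) = 1/858
Σ_t [1,1]: t=1:−1/14400 = -1/14400
(3j)²=6/143 [(1 6 5; 0 0 0)], sign=+1
Σ_t [0,0]: t=0:+1/725760 = 1/725760
(3j)²=1/286 [(1 6 5; 1 3 -4)], sign=-1
⇒ 4πI² = 9/143
I = (-1)√(9/143/(4π)) = -0.07076985

-0.070770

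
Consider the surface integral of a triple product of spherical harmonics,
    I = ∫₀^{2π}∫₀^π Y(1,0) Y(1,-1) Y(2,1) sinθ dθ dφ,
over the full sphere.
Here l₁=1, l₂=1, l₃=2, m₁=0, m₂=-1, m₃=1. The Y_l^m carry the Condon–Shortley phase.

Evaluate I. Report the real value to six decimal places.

-0.218510

m-sum 0 ✓  L=4 even ✓  0≤2≤2 ✓
Π(2lᵢ+1) = 3×3×5 = 45
triangle coeff Δ(1,1,2) = 1/30
Σ_t [0,0]: t=0:+1/1 = 1/1
(3j)²=2/15 [(1 1 2; 0 0 0)], sign=+1
Σ_t [0,0]: t=0:+1/2 = 1/2
(3j)²=1/10 [(1 1 2; 0 -1 1)], sign=-1
⇒ 4πI² = 3/5
I = (-1)√(3/5/(4π)) = -0.21850969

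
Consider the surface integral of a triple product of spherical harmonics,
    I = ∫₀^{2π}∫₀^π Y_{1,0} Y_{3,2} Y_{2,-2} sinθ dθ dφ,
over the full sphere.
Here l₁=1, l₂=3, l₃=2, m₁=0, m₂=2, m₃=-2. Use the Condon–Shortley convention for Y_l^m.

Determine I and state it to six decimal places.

0.184674

m-sum 0 ✓  L=6 even ✓  2≤2≤4 ✓
Π(2lᵢ+1) = 3×7×5 = 105
triangle coeff Δ(1,3,2) = 1/105
Σ_t [1,1]: t=1:−1/4 = -1/4
(3j)²=3/35 [(1 3 2; 0 0 0)], sign=-1
Σ_t [1,1]: t=1:−1/24 = -1/24
(3j)²=1/21 [(1 3 2; 0 2 -2)], sign=-1
⇒ 4πI² = 3/7
I = (+1)√(3/7/(4π)) = 0.18467439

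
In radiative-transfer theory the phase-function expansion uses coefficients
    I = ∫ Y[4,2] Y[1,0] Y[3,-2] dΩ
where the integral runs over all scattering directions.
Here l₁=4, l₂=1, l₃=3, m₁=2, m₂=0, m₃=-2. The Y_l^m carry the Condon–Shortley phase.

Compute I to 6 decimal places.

0.213244

Checks pass: Σm=0; 8 even; l₃=3∈[3,5].
(2·4+1)(2·1+1)(2·3+1) = 189
Δ: 2! 6! 0! / 9! → 1/252
sum: t=1:−1/36 = -1/36
3j²(4 1 3; 0 0 0) = Δ·Π!·Σ² = 4/63  (sign +1)
sum: t=1:−1/120 = -1/120
3j²(4 1 3; 2 0 -2) = Δ·Π!·Σ² = 1/21  (sign +1)
combine: 4πI² = 189·4/63·1/21 = 4/7
take √, sign +1: I = 0.21324362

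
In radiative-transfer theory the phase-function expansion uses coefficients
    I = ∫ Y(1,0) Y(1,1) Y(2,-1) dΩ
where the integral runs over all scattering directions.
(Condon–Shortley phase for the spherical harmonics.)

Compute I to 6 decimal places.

m-sum 0 ✓  L=4 even ✓  0≤2≤2 ✓
Π(2lᵢ+1) = 3×3×5 = 45
triangle coeff Δ(1,1,2) = 1/30
Σ_t [0,0]: t=0:+1/1 = 1/1
(3j)²=2/15 [(1 1 2; 0 0 0)], sign=+1
Σ_t [0,0]: t=0:+1/2 = 1/2
(3j)²=1/10 [(1 1 2; 0 1 -1)], sign=-1
⇒ 4πI² = 3/5
I = (-1)√(3/5/(4π)) = -0.21850969

-0.218510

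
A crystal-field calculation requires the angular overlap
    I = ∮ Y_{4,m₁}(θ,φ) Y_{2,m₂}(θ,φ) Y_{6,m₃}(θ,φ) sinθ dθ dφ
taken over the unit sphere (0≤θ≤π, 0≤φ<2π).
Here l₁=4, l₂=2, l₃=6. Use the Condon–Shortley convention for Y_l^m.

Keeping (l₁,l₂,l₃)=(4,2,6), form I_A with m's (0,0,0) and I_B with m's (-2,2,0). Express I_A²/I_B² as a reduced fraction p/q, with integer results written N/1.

15/1

Same 4,2,6: normalisation and zero-m 3j drop out of the ratio.
A: Δ: 0! 8! 4! / 13! → 1/6435; sum: t=0:+1/2304 = 1/2304; 3j²(4 2 6; 0 0 0) = Δ·Π!·Σ² = 5/143  (sign +1)
B: Δ: 0! 8! 4! / 13! → 1/6435; sum: t=0:+1/34560 = 1/34560; 3j²(4 2 6; -2 2 0) = Δ·Π!·Σ² = 1/429  (sign +1)
I_A²/I_B² = (5/143)/(1/429) = 15/1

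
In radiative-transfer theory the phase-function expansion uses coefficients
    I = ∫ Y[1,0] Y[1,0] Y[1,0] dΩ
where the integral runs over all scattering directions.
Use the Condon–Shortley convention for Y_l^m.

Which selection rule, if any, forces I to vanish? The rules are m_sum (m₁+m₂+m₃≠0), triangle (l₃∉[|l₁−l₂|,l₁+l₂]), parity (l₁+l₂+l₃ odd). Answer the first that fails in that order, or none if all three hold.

Σmᵢ = 0  ✓
l₃∈[|l₁−l₂|,l₁+l₂]=[0,2], have l₃=1  ✓
Σlᵢ = 3 ⇒ odd  ✗

parity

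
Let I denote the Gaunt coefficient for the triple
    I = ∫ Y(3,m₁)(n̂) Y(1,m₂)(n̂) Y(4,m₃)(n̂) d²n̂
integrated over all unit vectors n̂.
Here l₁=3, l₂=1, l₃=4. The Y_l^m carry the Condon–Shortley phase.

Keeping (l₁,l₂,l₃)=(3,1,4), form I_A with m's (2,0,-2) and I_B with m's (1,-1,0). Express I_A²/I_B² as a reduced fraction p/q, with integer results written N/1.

l's match ⇒ only the (l;m) 3-j factors differ between A and B.
A: triangle coeff Δ(3,1,4) = 1/252; Σ_t [0,0]: t=0:+1/120 = 1/120; (3j)²=1/21 [(3 1 4; 2 0 -2)], sign=+1
B: triangle coeff Δ(3,1,4) = 1/252; Σ_t [0,0]: t=0:+1/96 = 1/96; (3j)²=1/42 [(3 1 4; 1 -1 0)], sign=+1
I_A²/I_B² = (1/21)/(1/42) = 2/1

2/1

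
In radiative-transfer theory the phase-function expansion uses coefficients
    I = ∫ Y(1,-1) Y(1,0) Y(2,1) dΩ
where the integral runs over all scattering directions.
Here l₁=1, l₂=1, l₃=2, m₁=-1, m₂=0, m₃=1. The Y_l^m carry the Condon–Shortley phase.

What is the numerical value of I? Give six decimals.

Rules hold: Σm=0, L=4 even, 0≤2≤2.
N = 3·3·5 = 45
Δ = 0!·2!·2!/5! = 1/30
Racah Σ t=0..0: t=0:+1/1 = 1/1
⇒ 3j(1 1 2; 0 0 0)² = 2/15, sgn +1
Racah Σ t=0..0: t=0:+1/2 = 1/2
⇒ 3j(1 1 2; -1 0 1)² = 1/10, sgn -1
4πI² = N·(3j₀)²·(3jₘ)² = 3/5
I = -1·√(0.6/4π) = -0.21850969

-0.218510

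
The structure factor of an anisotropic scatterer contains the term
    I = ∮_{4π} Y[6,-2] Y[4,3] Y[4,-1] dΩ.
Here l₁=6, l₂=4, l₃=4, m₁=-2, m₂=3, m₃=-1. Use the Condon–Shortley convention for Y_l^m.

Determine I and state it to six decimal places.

-0.165283

m-sum 0 ✓  L=14 even ✓  2≤4≤10 ✓
Π(2lᵢ+1) = 13×9×9 = 1053
triangle coeff Δ(6,4,4) = 1/1261260
Σ_t [2,4]: t=2:+1/4608 t=3:−1/1296 t=4:+1/4608 = -7/20736
(3j)²=20/1287 [(6 4 4; 0 0 0)], sign=-1
Σ_t [5,6]: t=5:−1/8640 t=6:+1/34560 = -1/11520
(3j)²=3/143 [(6 4 4; -2 3 -1)], sign=+1
⇒ 4πI² = 540/1573
I = (-1)√(540/1573/(4π)) = -0.16528277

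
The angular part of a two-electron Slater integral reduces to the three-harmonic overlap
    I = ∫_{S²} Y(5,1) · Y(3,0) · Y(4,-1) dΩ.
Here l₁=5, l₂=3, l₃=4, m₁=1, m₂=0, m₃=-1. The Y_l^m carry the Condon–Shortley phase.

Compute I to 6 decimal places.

m-sum 0 ✓  L=12 even ✓  2≤4≤8 ✓
Π(2lᵢ+1) = 11×7×9 = 693
triangle coeff Δ(5,3,4) = 1/180180
Σ_t [1,3]: t=1:−1/576 t=2:+1/144 t=3:−1/576 = 1/288
(3j)²=20/1001 [(5 3 4; 0 0 0)], sign=+1
Σ_t [1,3]: t=1:−1/432 t=2:+1/192 t=3:−1/1440 = 19/8640
(3j)²=361/30030 [(5 3 4; 1 0 -1)], sign=-1
⇒ 4πI² = 2166/13013
I = (-1)√(2166/13013/(4π)) = -0.11508947

-0.115089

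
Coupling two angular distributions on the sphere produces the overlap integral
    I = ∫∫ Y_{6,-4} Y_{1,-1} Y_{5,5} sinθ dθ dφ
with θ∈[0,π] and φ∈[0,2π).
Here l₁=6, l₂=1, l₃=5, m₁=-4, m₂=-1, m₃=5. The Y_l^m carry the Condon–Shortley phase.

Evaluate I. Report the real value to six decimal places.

0.040859

m-sum 0 ✓  L=12 even ✓  5≤5≤7 ✓
Π(2lᵢ+1) = 13×3×11 = 429
triangle coeff Δ(6,1,5) = 1/858
Σ_t [1,1]: t=1:−1/14400 = -1/14400
(3j)²=6/143 [(6 1 5; 0 0 0)], sign=+1
Σ_t [0,0]: t=0:+1/7257600 = 1/7257600
(3j)²=1/858 [(6 1 5; -4 -1 5)], sign=+1
⇒ 4πI² = 3/143
I = (+1)√(3/143/(4π)) = 0.04085899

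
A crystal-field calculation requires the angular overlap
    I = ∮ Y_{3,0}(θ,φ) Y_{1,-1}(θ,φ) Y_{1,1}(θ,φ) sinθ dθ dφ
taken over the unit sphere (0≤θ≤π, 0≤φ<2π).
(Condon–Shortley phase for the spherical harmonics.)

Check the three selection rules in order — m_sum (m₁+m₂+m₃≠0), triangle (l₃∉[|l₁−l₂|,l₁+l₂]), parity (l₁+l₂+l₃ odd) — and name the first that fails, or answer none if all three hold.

Σmᵢ = 0  ✓
l₃∈[|l₁−l₂|,l₁+l₂]=[2,4], have l₃=1  ✗
Σlᵢ = 5 ⇒ odd

triangle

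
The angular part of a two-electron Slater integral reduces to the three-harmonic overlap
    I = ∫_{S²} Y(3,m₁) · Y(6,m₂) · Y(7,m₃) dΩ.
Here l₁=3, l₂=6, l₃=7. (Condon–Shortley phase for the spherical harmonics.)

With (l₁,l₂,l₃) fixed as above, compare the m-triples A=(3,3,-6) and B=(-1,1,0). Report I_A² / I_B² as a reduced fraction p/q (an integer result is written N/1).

32175/56

Same 3,6,7: normalisation and zero-m 3j drop out of the ratio.
A: Δ: 2! 4! 10! / 17! → 1/2042040; sum: t=0:+1/17418240 = 1/17418240; 3j²(3 6 7; 3 3 -6) = Δ·Π!·Σ² = 15/952  (sign -1)
B: Δ: 2! 4! 10! / 17! → 1/2042040; sum: t=0:+1/1451520 t=1:−1/103680 t=2:+1/115200 = -1/3628800; 3j²(3 6 7; -1 1 0) = Δ·Π!·Σ² = 1/36465  (sign +1)
I_A²/I_B² = (15/952)/(1/36465) = 32175/56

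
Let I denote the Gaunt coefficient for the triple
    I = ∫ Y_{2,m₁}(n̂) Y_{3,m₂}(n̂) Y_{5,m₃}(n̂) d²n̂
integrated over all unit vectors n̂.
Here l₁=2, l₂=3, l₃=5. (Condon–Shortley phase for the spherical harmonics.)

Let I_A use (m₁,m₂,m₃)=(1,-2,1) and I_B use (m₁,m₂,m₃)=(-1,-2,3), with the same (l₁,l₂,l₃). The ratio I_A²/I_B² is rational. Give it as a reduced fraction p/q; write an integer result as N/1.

3/14

l's match ⇒ only the (l;m) 3-j factors differ between A and B.
A: triangle coeff Δ(2,3,5) = 1/2310; Σ_t [0,0]: t=0:+1/720 = 1/720; (3j)²=4/385 [(2 3 5; 1 -2 1)], sign=+1
B: triangle coeff Δ(2,3,5) = 1/2310; Σ_t [0,0]: t=0:+1/720 = 1/720; (3j)²=8/165 [(2 3 5; -1 -2 3)], sign=+1
I_A²/I_B² = (4/385)/(8/165) = 3/14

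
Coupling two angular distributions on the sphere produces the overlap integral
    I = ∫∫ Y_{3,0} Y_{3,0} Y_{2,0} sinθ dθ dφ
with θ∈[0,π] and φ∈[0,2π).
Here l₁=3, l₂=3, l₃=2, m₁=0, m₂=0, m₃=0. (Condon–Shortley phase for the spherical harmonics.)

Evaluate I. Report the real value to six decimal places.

Checks pass: Σm=0; 8 even; l₃=2∈[0,6].
(2·3+1)(2·3+1)(2·2+1) = 245
Δ: 4! 2! 2! / 9! → 1/3780
sum: t=1:−1/24 t=2:+1/4 t=3:−1/24 = 1/6
3j²(3 3 2; 0 0 0) = Δ·Π!·Σ² = 4/105  (sign +1)
(m-triple is (0,0,0) — same symbol as above.)
combine: 4πI² = 245·4/105·4/105 = 16/45
take √, sign +1: I = 0.16820883

0.168209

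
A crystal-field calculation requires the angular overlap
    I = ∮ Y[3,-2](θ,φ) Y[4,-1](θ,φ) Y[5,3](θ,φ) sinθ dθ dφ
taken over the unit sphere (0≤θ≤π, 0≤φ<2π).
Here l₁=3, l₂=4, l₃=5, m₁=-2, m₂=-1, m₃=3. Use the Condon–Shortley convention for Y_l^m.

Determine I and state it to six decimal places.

Checks pass: Σm=0; 12 even; l₃=5∈[1,7].
(2·3+1)(2·4+1)(2·5+1) = 693
Δ: 2! 4! 6! / 13! → 1/180180
sum: t=0:+1/576 t=1:−1/144 t=2:+1/576 = -1/288
3j²(3 4 5; 0 0 0) = Δ·Π!·Σ² = 20/1001  (sign +1)
sum: t=1:−1/1152 t=2:+1/1440 = -1/5760
3j²(3 4 5; -2 -1 3) = Δ·Π!·Σ² = 1/858  (sign -1)
combine: 4πI² = 693·20/1001·1/858 = 30/1859
take √, sign -1: I = -0.03583571

-0.035836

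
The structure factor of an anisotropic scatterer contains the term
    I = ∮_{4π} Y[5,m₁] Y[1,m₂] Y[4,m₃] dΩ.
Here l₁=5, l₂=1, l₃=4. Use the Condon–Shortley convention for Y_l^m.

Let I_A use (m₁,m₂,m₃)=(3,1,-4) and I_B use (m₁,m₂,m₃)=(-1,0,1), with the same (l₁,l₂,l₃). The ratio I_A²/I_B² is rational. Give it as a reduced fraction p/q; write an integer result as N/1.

Shared (l₁,l₂,l₃)=(5,1,4): N and (l;000)² cancel in I_A²/I_B².
A: Δ = 2!·8!·0!/11! = 1/495; Racah Σ t=2..2: t=2:+1/80640 = 1/80640; ⇒ 3j(5 1 4; 3 1 -4)² = 1/495, sgn +1
B: Δ = 2!·8!·0!/11! = 1/495; Racah Σ t=1..1: t=1:−1/720 = -1/720; ⇒ 3j(5 1 4; -1 0 1)² = 8/165, sgn +1
I_A²/I_B² = (1/495)/(8/165) = 1/24

1/24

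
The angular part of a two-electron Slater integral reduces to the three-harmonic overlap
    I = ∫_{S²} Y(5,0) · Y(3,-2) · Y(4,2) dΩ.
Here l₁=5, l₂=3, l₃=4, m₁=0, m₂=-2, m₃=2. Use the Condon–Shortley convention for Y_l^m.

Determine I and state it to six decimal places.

-0.171327

m-sum 0 ✓  L=12 even ✓  2≤4≤8 ✓
Π(2lᵢ+1) = 11×7×9 = 693
triangle coeff Δ(5,3,4) = 1/180180
Σ_t [1,3]: t=1:−1/576 t=2:+1/144 t=3:−1/576 = 1/288
(3j)²=20/1001 [(5 3 4; 0 0 0)], sign=+1
Σ_t [0,1]: t=0:+1/2880 t=1:−1/576 = -1/720
(3j)²=80/3003 [(5 3 4; 0 -2 2)], sign=-1
⇒ 4πI² = 4800/13013
I = (-1)√(4800/13013/(4π)) = -0.17132746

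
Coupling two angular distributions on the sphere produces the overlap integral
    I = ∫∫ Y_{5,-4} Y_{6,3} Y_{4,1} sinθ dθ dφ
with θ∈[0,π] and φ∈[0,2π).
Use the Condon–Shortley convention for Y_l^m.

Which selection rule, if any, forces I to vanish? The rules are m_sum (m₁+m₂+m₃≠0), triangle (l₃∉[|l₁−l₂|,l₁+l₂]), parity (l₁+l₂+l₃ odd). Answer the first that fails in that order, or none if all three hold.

parity

azimuthal sum: -4 + 3 + 1 = 0  ✓
1 ≤ 4 ≤ 11 (triangle on l)  ✓
L = 5 + 6 + 4 = 15 (odd)  ✗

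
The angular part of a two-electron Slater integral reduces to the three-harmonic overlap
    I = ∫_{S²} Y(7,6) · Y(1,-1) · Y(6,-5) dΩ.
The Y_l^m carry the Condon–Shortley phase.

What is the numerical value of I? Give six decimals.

Rules hold: Σm=0, L=14 even, 6≤6≤8.
N = 15·3·13 = 585
Δ = 2!·12!·0!/15! = 1/1365
Racah Σ t=1..1: t=1:−1/518400 = -1/518400
⇒ 3j(7 1 6; 0 0 0)² = 7/195, sgn -1
Racah Σ t=0..0: t=0:+1/79833600 = 1/79833600
⇒ 3j(7 1 6; 6 -1 -5)² = 2/35, sgn -1
4πI² = N·(3j₀)²·(3jₘ)² = 6/5
I = +1·√(1.2/4π) = 0.30901936

0.309019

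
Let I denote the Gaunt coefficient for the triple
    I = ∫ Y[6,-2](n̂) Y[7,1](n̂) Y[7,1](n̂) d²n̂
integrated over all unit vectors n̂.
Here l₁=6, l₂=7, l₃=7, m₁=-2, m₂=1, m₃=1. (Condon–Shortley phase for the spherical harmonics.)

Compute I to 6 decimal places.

0.112822

m-sum 0 ✓  L=20 even ✓  1≤7≤13 ✓
Π(2lᵢ+1) = 13×15×15 = 2925
triangle coeff Δ(6,7,7) = 1/2444321880
Σ_t [0,6]: t=0:+1/2612736000 t=1:−1/20736000 t=2:+1/1658880 t=3:−1/746496 t=4:+1/1658880 t=5:−1/20736000 t=6:+1/2612736000 = -1/4354560
(3j)²=1000/138567 [(6 7 7; 0 0 0)], sign=+1
Σ_t [2,6]: t=2:+1/49766400 t=3:−1/3110400 t=4:+1/1327104 t=5:−1/3110400 t=6:+1/49766400 = 1/6635520
(3j)²=350/46189 [(6 7 7; -2 1 1)], sign=+1
⇒ 4πI² = 26250000/164109517
I = (+1)√(26250000/164109517/(4π)) = 0.11282175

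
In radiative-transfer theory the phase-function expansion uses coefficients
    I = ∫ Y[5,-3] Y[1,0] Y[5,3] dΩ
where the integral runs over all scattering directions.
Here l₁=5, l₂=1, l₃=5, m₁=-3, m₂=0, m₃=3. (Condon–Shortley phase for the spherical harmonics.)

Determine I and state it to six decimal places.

0.000000

L=11 odd ⇒ parity kills the (l;000) factor ⇒ I = 0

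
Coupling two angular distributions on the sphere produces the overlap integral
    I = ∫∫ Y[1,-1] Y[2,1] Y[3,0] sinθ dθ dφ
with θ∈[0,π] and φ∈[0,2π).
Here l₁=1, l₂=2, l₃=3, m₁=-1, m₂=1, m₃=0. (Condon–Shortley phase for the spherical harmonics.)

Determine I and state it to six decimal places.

Rules hold: Σm=0, L=6 even, 1≤3≤3.
N = 3·5·7 = 105
Δ = 0!·2!·4!/7! = 1/105
Racah Σ t=0..0: t=0:+1/4 = 1/4
⇒ 3j(1 2 3; 0 0 0)² = 3/35, sgn -1
Racah Σ t=0..0: t=0:+1/12 = 1/12
⇒ 3j(1 2 3; -1 1 0)² = 1/35, sgn -1
4πI² = N·(3j₀)²·(3jₘ)² = 9/35
I = +1·√(0.257143/4π) = 0.14304817

0.143048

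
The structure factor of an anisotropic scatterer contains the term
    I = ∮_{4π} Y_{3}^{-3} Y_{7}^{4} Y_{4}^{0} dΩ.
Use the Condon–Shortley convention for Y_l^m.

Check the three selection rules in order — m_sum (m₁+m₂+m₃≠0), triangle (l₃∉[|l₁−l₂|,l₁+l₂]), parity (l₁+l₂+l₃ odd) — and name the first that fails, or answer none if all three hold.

Σmᵢ = 1  ✗
l₃∈[|l₁−l₂|,l₁+l₂]=[4,10], have l₃=4
Σlᵢ = 14 ⇒ even

m_sum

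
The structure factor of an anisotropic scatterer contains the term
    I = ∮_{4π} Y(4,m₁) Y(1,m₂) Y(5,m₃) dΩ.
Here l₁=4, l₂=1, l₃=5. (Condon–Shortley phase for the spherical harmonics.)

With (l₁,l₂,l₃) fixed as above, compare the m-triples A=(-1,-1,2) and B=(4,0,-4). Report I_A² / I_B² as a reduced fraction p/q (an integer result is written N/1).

Same 4,1,5: normalisation and zero-m 3j drop out of the ratio.
A: Δ: 0! 8! 2! / 11! → 1/495; sum: t=0:+1/1440 = 1/1440; 3j²(4 1 5; -1 -1 2) = Δ·Π!·Σ² = 7/165  (sign -1)
B: Δ: 0! 8! 2! / 11! → 1/495; sum: t=0:+1/40320 = 1/40320; 3j²(4 1 5; 4 0 -4) = Δ·Π!·Σ² = 1/55  (sign -1)
I_A²/I_B² = (7/165)/(1/55) = 7/3

7/3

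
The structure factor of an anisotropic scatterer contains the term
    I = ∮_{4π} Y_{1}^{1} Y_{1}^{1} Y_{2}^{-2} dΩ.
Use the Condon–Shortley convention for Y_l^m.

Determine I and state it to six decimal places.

Rules hold: Σm=0, L=4 even, 0≤2≤2.
N = 3·3·5 = 45
Δ = 0!·2!·2!/5! = 1/30
Racah Σ t=0..0: t=0:+1/1 = 1/1
⇒ 3j(1 1 2; 0 0 0)² = 2/15, sgn +1
Racah Σ t=0..0: t=0:+1/4 = 1/4
⇒ 3j(1 1 2; 1 1 -2)² = 1/5, sgn +1
4πI² = N·(3j₀)²·(3jₘ)² = 6/5
I = +1·√(1.2/4π) = 0.30901936

0.309019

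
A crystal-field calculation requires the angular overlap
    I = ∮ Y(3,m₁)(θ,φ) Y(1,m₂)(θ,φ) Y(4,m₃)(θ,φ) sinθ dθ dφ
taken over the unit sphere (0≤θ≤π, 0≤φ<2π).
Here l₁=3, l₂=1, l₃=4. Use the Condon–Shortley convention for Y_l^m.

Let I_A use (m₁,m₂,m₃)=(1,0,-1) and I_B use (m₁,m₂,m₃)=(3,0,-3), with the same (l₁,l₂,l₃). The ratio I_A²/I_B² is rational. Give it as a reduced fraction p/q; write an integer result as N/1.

l's match ⇒ only the (l;m) 3-j factors differ between A and B.
A: triangle coeff Δ(3,1,4) = 1/252; Σ_t [0,0]: t=0:+1/48 = 1/48; (3j)²=5/84 [(3 1 4; 1 0 -1)], sign=-1
B: triangle coeff Δ(3,1,4) = 1/252; Σ_t [0,0]: t=0:+1/720 = 1/720; (3j)²=1/36 [(3 1 4; 3 0 -3)], sign=-1
I_A²/I_B² = (5/84)/(1/36) = 15/7

15/7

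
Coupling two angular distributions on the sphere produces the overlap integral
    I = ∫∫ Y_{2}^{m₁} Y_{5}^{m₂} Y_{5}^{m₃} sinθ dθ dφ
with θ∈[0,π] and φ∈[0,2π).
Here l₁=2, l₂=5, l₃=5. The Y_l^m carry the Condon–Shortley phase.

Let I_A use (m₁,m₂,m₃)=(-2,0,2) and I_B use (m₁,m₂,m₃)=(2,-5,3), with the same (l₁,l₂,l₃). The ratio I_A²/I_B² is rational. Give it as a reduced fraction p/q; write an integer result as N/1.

14/3

Shared (l₁,l₂,l₃)=(2,5,5): N and (l;000)² cancel in I_A²/I_B².
A: Δ = 2!·2!·8!/13! = 1/38610; Racah Σ t=2..2: t=2:+1/2880 = 1/2880; ⇒ 3j(2 5 5; -2 0 2)² = 14/429, sgn -1
B: Δ = 2!·2!·8!/13! = 1/38610; Racah Σ t=0..0: t=0:+1/161280 = 1/161280; ⇒ 3j(2 5 5; 2 -5 3)² = 1/143, sgn +1
I_A²/I_B² = (14/429)/(1/143) = 14/3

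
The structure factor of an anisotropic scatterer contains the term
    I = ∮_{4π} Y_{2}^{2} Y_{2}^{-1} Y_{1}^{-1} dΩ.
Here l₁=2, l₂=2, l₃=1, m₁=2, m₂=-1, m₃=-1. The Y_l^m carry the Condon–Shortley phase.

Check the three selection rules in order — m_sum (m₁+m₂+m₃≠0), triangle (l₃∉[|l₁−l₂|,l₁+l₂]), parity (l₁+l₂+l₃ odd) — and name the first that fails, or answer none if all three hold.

parity

m₁+m₂+m₃ = 2 − 1 − 1 = 0  ✓
triangle: |2−2|=0 ≤ l₃=1 ≤ 2+2=4  ✓
parity: l₁+l₂+l₃ = 5 is odd  ✗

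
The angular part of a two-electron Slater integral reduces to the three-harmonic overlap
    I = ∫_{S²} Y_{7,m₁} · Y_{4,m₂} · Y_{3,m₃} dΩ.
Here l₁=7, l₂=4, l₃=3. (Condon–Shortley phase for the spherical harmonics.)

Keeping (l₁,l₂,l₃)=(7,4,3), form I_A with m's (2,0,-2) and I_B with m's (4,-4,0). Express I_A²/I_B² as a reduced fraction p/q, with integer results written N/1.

42/11

Shared (l₁,l₂,l₃)=(7,4,3): N and (l;000)² cancel in I_A²/I_B².
A: Δ = 8!·6!·0!/15! = 1/45045; Racah Σ t=4..4: t=4:+1/69120 = 1/69120; ⇒ 3j(7 4 3; 2 0 -2)² = 2/143, sgn -1
B: Δ = 8!·6!·0!/15! = 1/45045; Racah Σ t=0..0: t=0:+1/1451520 = 1/1451520; ⇒ 3j(7 4 3; 4 -4 0)² = 1/273, sgn -1
I_A²/I_B² = (2/143)/(1/273) = 42/11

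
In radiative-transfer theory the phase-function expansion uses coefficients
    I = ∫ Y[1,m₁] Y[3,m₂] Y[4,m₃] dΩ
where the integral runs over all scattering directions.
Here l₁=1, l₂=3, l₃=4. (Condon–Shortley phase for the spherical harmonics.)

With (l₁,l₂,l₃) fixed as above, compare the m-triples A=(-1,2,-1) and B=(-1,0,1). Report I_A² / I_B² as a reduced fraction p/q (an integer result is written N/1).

3/10

Shared (l₁,l₂,l₃)=(1,3,4): N and (l;000)² cancel in I_A²/I_B².
A: Δ = 0!·2!·6!/9! = 1/252; Racah Σ t=0..0: t=0:+1/240 = 1/240; ⇒ 3j(1 3 4; -1 2 -1)² = 1/84, sgn -1
B: Δ = 0!·2!·6!/9! = 1/252; Racah Σ t=0..0: t=0:+1/72 = 1/72; ⇒ 3j(1 3 4; -1 0 1)² = 5/126, sgn -1
I_A²/I_B² = (1/84)/(5/126) = 3/10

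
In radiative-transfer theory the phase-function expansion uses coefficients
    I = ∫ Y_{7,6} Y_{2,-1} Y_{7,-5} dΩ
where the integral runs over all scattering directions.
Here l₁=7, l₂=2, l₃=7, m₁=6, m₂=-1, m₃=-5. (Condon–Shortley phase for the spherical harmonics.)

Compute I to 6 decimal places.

0.196071

Rules hold: Σm=0, L=16 even, 5≤7≤9.
N = 15·5·15 = 1125
Δ = 2!·12!·2!/17! = 1/185640
Racah Σ t=0..2: t=0:+1/2419200 t=1:−1/518400 t=2:+1/2419200 = -1/907200
⇒ 3j(7 2 7; 0 0 0)² = 56/3315, sgn +1
Racah Σ t=0..1: t=0:+1/79833600 t=1:−1/958003200 = 1/87091200
⇒ 3j(7 2 7; 6 -1 -5)² = 121/4760, sgn +1
4πI² = N·(3j₀)²·(3jₘ)² = 1815/3757
I = +1·√(0.483098/4π) = 0.19607074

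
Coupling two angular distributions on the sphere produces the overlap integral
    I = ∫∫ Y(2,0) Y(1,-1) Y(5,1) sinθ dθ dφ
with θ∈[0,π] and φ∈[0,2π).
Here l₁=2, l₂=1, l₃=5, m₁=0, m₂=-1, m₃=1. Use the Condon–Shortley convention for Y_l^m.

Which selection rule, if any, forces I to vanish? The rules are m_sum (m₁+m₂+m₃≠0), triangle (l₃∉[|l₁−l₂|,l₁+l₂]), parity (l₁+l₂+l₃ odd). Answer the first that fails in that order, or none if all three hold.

triangle

Σmᵢ = 0  ✓
l₃∈[|l₁−l₂|,l₁+l₂]=[1,3], have l₃=5  ✗
Σlᵢ = 8 ⇒ even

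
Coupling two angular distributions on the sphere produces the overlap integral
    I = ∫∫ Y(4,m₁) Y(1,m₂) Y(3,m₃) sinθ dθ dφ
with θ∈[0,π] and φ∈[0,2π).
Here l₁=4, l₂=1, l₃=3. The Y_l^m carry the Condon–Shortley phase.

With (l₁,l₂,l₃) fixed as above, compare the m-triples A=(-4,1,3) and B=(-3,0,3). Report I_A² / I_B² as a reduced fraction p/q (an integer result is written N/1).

4/1

Shared (l₁,l₂,l₃)=(4,1,3): N and (l;000)² cancel in I_A²/I_B².
A: Δ = 2!·6!·0!/9! = 1/252; Racah Σ t=2..2: t=2:+1/1440 = 1/1440; ⇒ 3j(4 1 3; -4 1 3)² = 1/9, sgn +1
B: Δ = 2!·6!·0!/9! = 1/252; Racah Σ t=1..1: t=1:−1/720 = -1/720; ⇒ 3j(4 1 3; -3 0 3)² = 1/36, sgn -1
I_A²/I_B² = (1/9)/(1/36) = 4/1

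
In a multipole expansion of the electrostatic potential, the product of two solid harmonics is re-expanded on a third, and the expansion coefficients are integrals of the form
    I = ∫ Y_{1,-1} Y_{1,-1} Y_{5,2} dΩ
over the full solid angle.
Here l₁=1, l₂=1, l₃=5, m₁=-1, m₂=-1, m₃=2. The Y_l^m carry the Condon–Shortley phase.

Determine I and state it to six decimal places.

0.000000

triangle: need 0≤l₃≤2, have 5; I=0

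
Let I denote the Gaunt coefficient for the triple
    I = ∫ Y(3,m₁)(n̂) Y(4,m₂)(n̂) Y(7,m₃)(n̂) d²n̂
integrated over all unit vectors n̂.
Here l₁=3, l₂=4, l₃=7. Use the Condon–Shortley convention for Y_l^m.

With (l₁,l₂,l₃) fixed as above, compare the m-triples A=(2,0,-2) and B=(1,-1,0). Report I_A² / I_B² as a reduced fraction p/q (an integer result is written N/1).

6/7

Same 3,4,7: normalisation and zero-m 3j drop out of the ratio.
A: Δ: 0! 6! 8! / 15! → 1/45045; sum: t=0:+1/69120 = 1/69120; 3j²(3 4 7; 2 0 -2) = Δ·Π!·Σ² = 2/143  (sign -1)
B: Δ: 0! 6! 8! / 15! → 1/45045; sum: t=0:+1/34560 = 1/34560; 3j²(3 4 7; 1 -1 0) = Δ·Π!·Σ² = 7/429  (sign -1)
I_A²/I_B² = (2/143)/(7/429) = 6/7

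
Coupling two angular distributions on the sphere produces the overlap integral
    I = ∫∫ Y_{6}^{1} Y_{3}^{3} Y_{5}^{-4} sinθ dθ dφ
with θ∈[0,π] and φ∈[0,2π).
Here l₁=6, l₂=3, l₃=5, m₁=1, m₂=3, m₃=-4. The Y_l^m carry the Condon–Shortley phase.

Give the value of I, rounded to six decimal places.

m-sum 0 ✓  L=14 even ✓  3≤5≤9 ✓
Π(2lᵢ+1) = 13×7×11 = 1001
triangle coeff Δ(6,3,5) = 1/675675
Σ_t [1,3]: t=1:−1/8640 t=2:+1/2304 t=3:−1/8640 = 7/34560
(3j)²=7/429 [(6 3 5; 0 0 0)], sign=-1
Σ_t [4,4]: t=4:+1/241920 = 1/241920
(3j)²=4/1001 [(6 3 5; 1 3 -4)], sign=-1
⇒ 4πI² = 28/429
I = (+1)√(28/429/(4π)) = 0.07206849

0.072068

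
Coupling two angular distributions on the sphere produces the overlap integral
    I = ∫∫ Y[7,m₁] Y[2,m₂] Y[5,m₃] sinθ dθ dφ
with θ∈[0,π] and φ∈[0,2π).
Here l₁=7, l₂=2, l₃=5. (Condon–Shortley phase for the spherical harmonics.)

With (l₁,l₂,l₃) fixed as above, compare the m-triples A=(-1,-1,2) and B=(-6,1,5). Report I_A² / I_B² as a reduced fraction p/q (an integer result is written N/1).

l's match ⇒ only the (l;m) 3-j factors differ between A and B.
A: triangle coeff Δ(7,2,5) = 1/15015; Σ_t [1,1]: t=1:−1/181440 = -1/181440; (3j)²=32/3003 [(7 2 5; -1 -1 2)], sign=+1
B: triangle coeff Δ(7,2,5) = 1/15015; Σ_t [3,3]: t=3:−1/21772800 = -1/21772800; (3j)²=2/105 [(7 2 5; -6 1 5)], sign=-1
I_A²/I_B² = (32/3003)/(2/105) = 80/143

80/143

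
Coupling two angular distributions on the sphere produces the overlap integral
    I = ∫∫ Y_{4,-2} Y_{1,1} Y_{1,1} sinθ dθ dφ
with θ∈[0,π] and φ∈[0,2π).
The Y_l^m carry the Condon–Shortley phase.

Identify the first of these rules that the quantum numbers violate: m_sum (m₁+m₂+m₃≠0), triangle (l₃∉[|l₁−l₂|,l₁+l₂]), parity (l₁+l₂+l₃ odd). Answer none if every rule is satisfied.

triangle

Σmᵢ = 0  ✓
l₃∈[|l₁−l₂|,l₁+l₂]=[3,5], have l₃=1  ✗
Σlᵢ = 6 ⇒ even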